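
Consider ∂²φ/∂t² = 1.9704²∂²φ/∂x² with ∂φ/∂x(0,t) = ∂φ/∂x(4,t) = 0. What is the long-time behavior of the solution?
As t → ∞, φ oscillates about a mean that drifts linearly in t (generically unbounded; no decay). There is no damping, so the nonconstant modes persist as standing waves (energy conserved, no decay). But with Neumann conditions at both ends the constant mode has eigenvalue 0: the spatial mean M(t) of φ satisfies M'' = 0, so M(t) = M(0) + M'(0)·t. Unless the initial velocity has zero mean (∫φ_t(x,0)dx = 0), the solution grows linearly in t (unbounded, though not exponentially); if it does have zero mean, the solution stays bounded and simply oscillates.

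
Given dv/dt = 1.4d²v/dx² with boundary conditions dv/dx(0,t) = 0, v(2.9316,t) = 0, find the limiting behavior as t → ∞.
v → 0. Heat escapes through the Dirichlet boundary.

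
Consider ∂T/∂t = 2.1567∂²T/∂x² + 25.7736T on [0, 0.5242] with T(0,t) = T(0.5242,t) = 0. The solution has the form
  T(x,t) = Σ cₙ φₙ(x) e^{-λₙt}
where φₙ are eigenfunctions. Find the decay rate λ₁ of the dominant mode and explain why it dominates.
Eigenvalues: λₙ = 2.1567n²π²/0.5242² - 25.7736.
First three modes:
  n=1: λ₁ = 2.1567π²/0.5242² - 25.7736 ≈ 51.69
  n=2: λ₂ = 8.6268π²/0.5242² - 25.7736 ≈ 284.079
  n=3: λ₃ = 19.4103π²/0.5242² - 25.7736 ≈ 671.395
Since 2.1567π²/0.5242² ≈ 77.463 > 25.7736, all λₙ > 0.
The n=1 mode decays slowest → dominates as t → ∞.
Asymptotic: T ~ c₁ sin(πx/0.5242) e^{-λ₁t} with decay rate λ₁ ≈ 51.69.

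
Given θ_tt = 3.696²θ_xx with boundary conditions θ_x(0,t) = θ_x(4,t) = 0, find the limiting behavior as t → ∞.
θ oscillates about a mean that drifts linearly in t (generically unbounded; no decay). There is no damping, so the nonconstant modes persist as standing waves (energy conserved, no decay). But with Neumann conditions at both ends the constant mode has eigenvalue 0: the spatial mean M(t) of θ satisfies M'' = 0, so M(t) = M(0) + M'(0)·t. Unless the initial velocity has zero mean (∫θ_t(x,0)dx = 0), the solution grows linearly in t (unbounded, though not exponentially); if it does have zero mean, the solution stays bounded and simply oscillates.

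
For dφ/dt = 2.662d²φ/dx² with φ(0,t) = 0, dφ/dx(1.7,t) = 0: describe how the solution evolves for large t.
φ → 0. Heat escapes through the Dirichlet boundary.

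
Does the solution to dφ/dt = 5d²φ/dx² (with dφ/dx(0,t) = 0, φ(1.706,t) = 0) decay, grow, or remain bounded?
φ → 0. Heat escapes through the Dirichlet boundary.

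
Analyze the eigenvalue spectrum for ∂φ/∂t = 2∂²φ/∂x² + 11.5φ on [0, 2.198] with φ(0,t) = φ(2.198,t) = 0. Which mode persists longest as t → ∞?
Eigenvalues: λₙ = 2n²π²/2.198² - 11.5.
First three modes:
  n=1: λ₁ = 2π²/2.198² - 11.5 ≈ -7.414
  n=2: λ₂ = 8π²/2.198² - 11.5 ≈ 4.843
  n=3: λ₃ = 18π²/2.198² - 11.5 ≈ 25.272
Since 2π²/2.198² ≈ 4.086 < 11.5, λ₁ < 0.
The n=1 mode grows fastest (−λₙ is largest for n=1) → dominates.
Asymptotic: φ ~ c₁ sin(πx/2.198) e^{7.414t} (exponential growth at rate −λ₁ ≈ 7.414).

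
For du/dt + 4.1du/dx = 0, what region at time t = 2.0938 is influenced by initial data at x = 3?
At x = 11.58458. The characteristic carries data from (3, 0) to (11.58458, 2.0938).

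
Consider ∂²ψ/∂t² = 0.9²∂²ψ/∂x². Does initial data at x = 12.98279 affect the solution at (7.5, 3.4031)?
No. The domain of dependence is [4.43721, 10.56279], and 12.98279 is outside this interval.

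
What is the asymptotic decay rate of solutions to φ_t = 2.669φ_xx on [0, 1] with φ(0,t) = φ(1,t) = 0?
Eigenvalues: λₙ = 2.669n²π².
First three modes:
  n=1: λ₁ = 2.669π² ≈ 26.342
  n=2: λ₂ = 10.676π² ≈ 105.368 (4× faster decay)
  n=3: λ₃ = 24.021π² ≈ 237.078 (9× faster decay)
As t → ∞, higher modes decay exponentially faster. The n=1 mode dominates: φ ~ c₁ sin(πx) e^{-λ₁t}.
Decay rate: λ₁ = 2.669π² ≈ 26.342.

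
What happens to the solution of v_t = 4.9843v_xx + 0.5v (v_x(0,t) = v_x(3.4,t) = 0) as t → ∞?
v grows unboundedly. With Neumann BCs the constant mode has diffusion eigenvalue 0, so any r > 0 makes it grow like e^(0.5t); solution grows exponentially.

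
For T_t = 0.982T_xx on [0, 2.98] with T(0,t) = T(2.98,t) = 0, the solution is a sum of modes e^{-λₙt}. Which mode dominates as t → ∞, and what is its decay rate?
Eigenvalues: λₙ = 0.982n²π²/2.98².
First three modes:
  n=1: λ₁ = 0.982π²/2.98² ≈ 1.091
  n=2: λ₂ = 3.928π²/2.98² ≈ 4.366 (4× faster decay)
  n=3: λ₃ = 8.838π²/2.98² ≈ 9.822 (9× faster decay)
As t → ∞, higher modes decay exponentially faster. The n=1 mode dominates: T ~ c₁ sin(πx/2.98) e^{-λ₁t}.
Decay rate: λ₁ = 0.982π²/2.98² ≈ 1.091.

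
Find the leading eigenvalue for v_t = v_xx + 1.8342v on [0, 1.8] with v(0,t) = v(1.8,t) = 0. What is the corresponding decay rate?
Eigenvalues: λₙ = n²π²/1.8² - 1.8342.
First three modes:
  n=1: λ₁ = π²/1.8² - 1.8342 ≈ 1.212
  n=2: λ₂ = 4π²/1.8² - 1.8342 ≈ 10.35
  n=3: λ₃ = 9π²/1.8² - 1.8342 ≈ 25.581
Since π²/1.8² ≈ 3.046 > 1.8342, all λₙ > 0.
The n=1 mode decays slowest → dominates as t → ∞.
Asymptotic: v ~ c₁ sin(πx/1.8) e^{-λ₁t} with decay rate λ₁ ≈ 1.212.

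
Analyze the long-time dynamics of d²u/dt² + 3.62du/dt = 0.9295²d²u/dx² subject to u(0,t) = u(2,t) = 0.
Long-time behavior: u → 0. Damping (γ=3.62) dissipates energy; oscillations decay exponentially.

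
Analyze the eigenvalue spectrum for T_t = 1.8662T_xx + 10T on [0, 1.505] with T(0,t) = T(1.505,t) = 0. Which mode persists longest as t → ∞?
Eigenvalues: λₙ = 1.8662n²π²/1.505² - 10.
First three modes:
  n=1: λ₁ = 1.8662π²/1.505² - 10 ≈ -1.868
  n=2: λ₂ = 7.4648π²/1.505² - 10 ≈ 22.527
  n=3: λ₃ = 16.7958π²/1.505² - 10 ≈ 63.186
Since 1.8662π²/1.505² ≈ 8.132 < 10, λ₁ < 0.
The n=1 mode grows fastest (−λₙ is largest for n=1) → dominates.
Asymptotic: T ~ c₁ sin(πx/1.505) e^{1.868t} (exponential growth at rate −λ₁ ≈ 1.868).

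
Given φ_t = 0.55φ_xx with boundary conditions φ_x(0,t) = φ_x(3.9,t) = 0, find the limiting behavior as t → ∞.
φ → constant (steady state). Heat is conserved (no flux at boundaries); solution approaches the spatial average.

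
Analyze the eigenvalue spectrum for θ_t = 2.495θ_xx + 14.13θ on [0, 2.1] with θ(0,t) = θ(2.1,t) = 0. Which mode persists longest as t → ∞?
Eigenvalues: λₙ = 2.495n²π²/2.1² - 14.13.
First three modes:
  n=1: λ₁ = 2.495π²/2.1² - 14.13 ≈ -8.546
  n=2: λ₂ = 9.98π²/2.1² - 14.13 ≈ 8.205
  n=3: λ₃ = 22.455π²/2.1² - 14.13 ≈ 36.124
Since 2.495π²/2.1² ≈ 5.584 < 14.13, λ₁ < 0.
The n=1 mode grows fastest (−λₙ is largest for n=1) → dominates.
Asymptotic: θ ~ c₁ sin(πx/2.1) e^{8.546t} (exponential growth at rate −λ₁ ≈ 8.546).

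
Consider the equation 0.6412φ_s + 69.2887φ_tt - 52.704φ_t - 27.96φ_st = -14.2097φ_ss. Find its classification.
Rewriting in standard form: 14.2097φ_ss - 27.96φ_st + 69.2887φ_tt + 0.6412φ_s - 52.704φ_t = 0. Elliptic. (A = 14.2097, B = -27.96, C = 69.2887 gives B² - 4AC = -3156.52496156.)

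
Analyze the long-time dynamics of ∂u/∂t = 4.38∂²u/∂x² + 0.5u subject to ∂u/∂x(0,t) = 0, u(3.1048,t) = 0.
Long-time behavior: u → 0. Diffusion dominates reaction (r=0.5 < κπ²/(4L²)≈1.12); solution decays.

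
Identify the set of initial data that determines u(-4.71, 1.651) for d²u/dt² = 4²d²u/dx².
Domain of dependence: [-11.314, 1.894]. Signals travel at speed 4, so data within |x - -4.71| ≤ 4·1.651 = 6.604 can reach the point.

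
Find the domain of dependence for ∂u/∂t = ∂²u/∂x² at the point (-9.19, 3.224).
The entire real line. The heat equation has infinite propagation speed: any initial disturbance instantly affects all points (though exponentially small far away).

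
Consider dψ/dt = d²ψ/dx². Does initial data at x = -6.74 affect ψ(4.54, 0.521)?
Yes, for any finite x. The heat equation has infinite propagation speed, so all initial data affects all points at any t > 0.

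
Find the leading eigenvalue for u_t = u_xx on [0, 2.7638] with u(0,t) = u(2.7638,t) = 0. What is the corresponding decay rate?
Eigenvalues: λₙ = n²π²/2.7638².
First three modes:
  n=1: λ₁ = π²/2.7638² ≈ 1.292
  n=2: λ₂ = 4π²/2.7638² ≈ 5.168 (4× faster decay)
  n=3: λ₃ = 9π²/2.7638² ≈ 11.629 (9× faster decay)
As t → ∞, higher modes decay exponentially faster. The n=1 mode dominates: u ~ c₁ sin(πx/2.7638) e^{-λ₁t}.
Decay rate: λ₁ = π²/2.7638² ≈ 1.292.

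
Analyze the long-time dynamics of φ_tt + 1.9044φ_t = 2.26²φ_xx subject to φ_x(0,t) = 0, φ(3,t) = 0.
Long-time behavior: φ → 0. Damping (γ=1.9044) dissipates energy; oscillations decay exponentially.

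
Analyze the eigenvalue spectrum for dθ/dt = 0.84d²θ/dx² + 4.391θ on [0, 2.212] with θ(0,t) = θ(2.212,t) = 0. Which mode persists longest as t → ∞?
Eigenvalues: λₙ = 0.84n²π²/2.212² - 4.391.
First three modes:
  n=1: λ₁ = 0.84π²/2.212² - 4.391 ≈ -2.697
  n=2: λ₂ = 3.36π²/2.212² - 4.391 ≈ 2.386
  n=3: λ₃ = 7.56π²/2.212² - 4.391 ≈ 10.858
Since 0.84π²/2.212² ≈ 1.694 < 4.391, λ₁ < 0.
The n=1 mode grows fastest (−λₙ is largest for n=1) → dominates.
Asymptotic: θ ~ c₁ sin(πx/2.212) e^{2.697t} (exponential growth at rate −λ₁ ≈ 2.697).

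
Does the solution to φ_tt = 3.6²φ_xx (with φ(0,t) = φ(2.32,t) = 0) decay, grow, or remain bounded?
φ oscillates (no decay). Energy is conserved; the solution oscillates indefinitely as standing waves.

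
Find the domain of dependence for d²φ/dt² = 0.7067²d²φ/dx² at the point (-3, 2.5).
Domain of dependence: [-4.76675, -1.23325]. Signals travel at speed 0.7067, so data within |x - -3| ≤ 0.7067·2.5 = 1.76675 can reach the point.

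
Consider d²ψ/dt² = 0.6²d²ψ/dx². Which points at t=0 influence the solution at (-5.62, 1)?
Domain of dependence: [-6.22, -5.02]. Signals travel at speed 0.6, so data within |x - -5.62| ≤ 0.6·1 = 0.6 can reach the point.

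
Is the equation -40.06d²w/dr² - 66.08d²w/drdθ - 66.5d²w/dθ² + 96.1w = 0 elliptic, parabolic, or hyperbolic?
Computing B² - 4AC with A = -40.06, B = -66.08, C = -66.5: discriminant = -6289.3936 (negative). Answer: elliptic.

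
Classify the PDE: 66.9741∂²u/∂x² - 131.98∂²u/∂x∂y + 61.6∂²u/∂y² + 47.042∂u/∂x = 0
A = 66.9741, B = -131.98, C = 61.6. Discriminant B² - 4AC = 916.30216. Since 916.30216 > 0, hyperbolic.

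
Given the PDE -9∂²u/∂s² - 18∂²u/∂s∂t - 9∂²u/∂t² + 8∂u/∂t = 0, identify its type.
The second-order coefficients are A = -9, B = -18, C = -9. Since B² - 4AC = 0 = 0, this is a parabolic PDE.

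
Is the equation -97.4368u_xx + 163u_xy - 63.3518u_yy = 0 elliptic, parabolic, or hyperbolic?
Computing B² - 4AC with A = -97.4368, B = 163, C = -63.3518: discriminant = 1877.81333504 (positive). Answer: hyperbolic.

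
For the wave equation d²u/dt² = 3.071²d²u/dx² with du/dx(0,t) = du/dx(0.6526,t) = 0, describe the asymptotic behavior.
u oscillates about a mean that drifts linearly in t (generically unbounded; no decay). There is no damping, so the nonconstant modes persist as standing waves (energy conserved, no decay). But with Neumann conditions at both ends the constant mode has eigenvalue 0: the spatial mean M(t) of u satisfies M'' = 0, so M(t) = M(0) + M'(0)·t. Unless the initial velocity has zero mean (∫u_t(x,0)dx = 0), the solution grows linearly in t (unbounded, though not exponentially); if it does have zero mean, the solution stays bounded and simply oscillates.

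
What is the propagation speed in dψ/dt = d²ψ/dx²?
Infinite. The heat equation is parabolic, not hyperbolic, so disturbances propagate instantly.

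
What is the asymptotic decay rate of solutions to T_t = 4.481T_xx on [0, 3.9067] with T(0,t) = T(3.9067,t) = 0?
Eigenvalues: λₙ = 4.481n²π²/3.9067².
First three modes:
  n=1: λ₁ = 4.481π²/3.9067² ≈ 2.898
  n=2: λ₂ = 17.924π²/3.9067² ≈ 11.591 (4× faster decay)
  n=3: λ₃ = 40.329π²/3.9067² ≈ 26.079 (9× faster decay)
As t → ∞, higher modes decay exponentially faster. The n=1 mode dominates: T ~ c₁ sin(πx/3.9067) e^{-λ₁t}.
Decay rate: λ₁ = 4.481π²/3.9067² ≈ 2.898.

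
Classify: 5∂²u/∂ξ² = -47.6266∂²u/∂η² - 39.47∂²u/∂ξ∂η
Rewriting in standard form: 5∂²u/∂ξ² + 39.47∂²u/∂ξ∂η + 47.6266∂²u/∂η² = 0. Hyperbolic (discriminant = 605.3489).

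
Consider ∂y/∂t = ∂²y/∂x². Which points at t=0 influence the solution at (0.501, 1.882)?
The entire real line. The heat equation has infinite propagation speed: any initial disturbance instantly affects all points (though exponentially small far away).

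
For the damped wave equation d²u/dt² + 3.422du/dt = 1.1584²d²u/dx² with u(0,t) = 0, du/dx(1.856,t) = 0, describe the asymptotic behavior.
u → 0. Damping (γ=3.422) dissipates energy; oscillations decay exponentially.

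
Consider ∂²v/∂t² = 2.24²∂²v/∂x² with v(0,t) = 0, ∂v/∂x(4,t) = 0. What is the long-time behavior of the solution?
As t → ∞, v oscillates (no decay). Energy is conserved; the solution oscillates indefinitely as standing waves.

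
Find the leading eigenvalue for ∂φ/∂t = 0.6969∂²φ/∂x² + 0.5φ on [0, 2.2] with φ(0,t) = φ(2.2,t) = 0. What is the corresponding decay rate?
Eigenvalues: λₙ = 0.6969n²π²/2.2² - 0.5.
First three modes:
  n=1: λ₁ = 0.6969π²/2.2² - 0.5 ≈ 0.921
  n=2: λ₂ = 2.7876π²/2.2² - 0.5 ≈ 5.184
  n=3: λ₃ = 6.2721π²/2.2² - 0.5 ≈ 12.29
Since 0.6969π²/2.2² ≈ 1.421 > 0.5, all λₙ > 0.
The n=1 mode decays slowest → dominates as t → ∞.
Asymptotic: φ ~ c₁ sin(πx/2.2) e^{-λ₁t} with decay rate λ₁ ≈ 0.921.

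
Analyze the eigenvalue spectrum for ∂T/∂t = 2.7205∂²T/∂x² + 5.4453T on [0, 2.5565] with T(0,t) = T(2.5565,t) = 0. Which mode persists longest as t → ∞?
Eigenvalues: λₙ = 2.7205n²π²/2.5565² - 5.4453.
First three modes:
  n=1: λ₁ = 2.7205π²/2.5565² - 5.4453 ≈ -1.337
  n=2: λ₂ = 10.882π²/2.5565² - 5.4453 ≈ 10.988
  n=3: λ₃ = 24.4845π²/2.5565² - 5.4453 ≈ 31.529
Since 2.7205π²/2.5565² ≈ 4.108 < 5.4453, λ₁ < 0.
The n=1 mode grows fastest (−λₙ is largest for n=1) → dominates.
Asymptotic: T ~ c₁ sin(πx/2.5565) e^{1.337t} (exponential growth at rate −λ₁ ≈ 1.337).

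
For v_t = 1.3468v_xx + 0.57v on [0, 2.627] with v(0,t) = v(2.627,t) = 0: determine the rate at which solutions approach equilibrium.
Eigenvalues: λₙ = 1.3468n²π²/2.627² - 0.57.
First three modes:
  n=1: λ₁ = 1.3468π²/2.627² - 0.57 ≈ 1.356
  n=2: λ₂ = 5.3872π²/2.627² - 0.57 ≈ 7.134
  n=3: λ₃ = 12.1212π²/2.627² - 0.57 ≈ 16.765
Since 1.3468π²/2.627² ≈ 1.926 > 0.57, all λₙ > 0.
The n=1 mode decays slowest → dominates as t → ∞.
Asymptotic: v ~ c₁ sin(πx/2.627) e^{-λ₁t} with decay rate λ₁ ≈ 1.356.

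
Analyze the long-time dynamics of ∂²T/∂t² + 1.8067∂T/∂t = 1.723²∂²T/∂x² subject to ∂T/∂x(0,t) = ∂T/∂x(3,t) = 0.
Long-time behavior: T → constant (steady state). Damping (γ=1.8067) dissipates the nonconstant modes; with Neumann BCs the spatial average obeys M''+γM'=0 and tends to a finite limit.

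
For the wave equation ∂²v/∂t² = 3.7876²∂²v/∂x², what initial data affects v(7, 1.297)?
Domain of dependence: [2.0874828, 11.9125172]. Signals travel at speed 3.7876, so data within |x - 7| ≤ 3.7876·1.297 = 4.9125172 can reach the point.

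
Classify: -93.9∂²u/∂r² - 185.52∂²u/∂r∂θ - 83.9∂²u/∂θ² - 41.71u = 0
Hyperbolic (discriminant = 2904.8304).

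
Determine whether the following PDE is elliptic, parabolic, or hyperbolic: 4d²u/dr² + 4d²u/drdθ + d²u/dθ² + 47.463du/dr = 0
Coefficients: A = 4, B = 4, C = 1. B² - 4AC = 0, which is zero, so the equation is parabolic.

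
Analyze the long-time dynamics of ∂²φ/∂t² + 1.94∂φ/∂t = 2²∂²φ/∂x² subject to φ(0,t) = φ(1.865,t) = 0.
Long-time behavior: φ → 0. Damping (γ=1.94) dissipates energy; oscillations decay exponentially.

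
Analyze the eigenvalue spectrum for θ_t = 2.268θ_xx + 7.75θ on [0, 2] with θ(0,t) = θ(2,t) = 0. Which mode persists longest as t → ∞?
Eigenvalues: λₙ = 2.268n²π²/2² - 7.75.
First three modes:
  n=1: λ₁ = 2.268π²/2² - 7.75 ≈ -2.154
  n=2: λ₂ = 9.072π²/2² - 7.75 ≈ 14.634
  n=3: λ₃ = 20.412π²/2² - 7.75 ≈ 42.615
Since 2.268π²/2² ≈ 5.596 < 7.75, λ₁ < 0.
The n=1 mode grows fastest (−λₙ is largest for n=1) → dominates.
Asymptotic: θ ~ c₁ sin(πx/2) e^{2.154t} (exponential growth at rate −λ₁ ≈ 2.154).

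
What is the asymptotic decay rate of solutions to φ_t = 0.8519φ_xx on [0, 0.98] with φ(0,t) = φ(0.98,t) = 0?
Eigenvalues: λₙ = 0.8519n²π²/0.98².
First three modes:
  n=1: λ₁ = 0.8519π²/0.98² ≈ 8.755
  n=2: λ₂ = 3.4076π²/0.98² ≈ 35.018 (4× faster decay)
  n=3: λ₃ = 7.6671π²/0.98² ≈ 78.791 (9× faster decay)
As t → ∞, higher modes decay exponentially faster. The n=1 mode dominates: φ ~ c₁ sin(πx/0.98) e^{-λ₁t}.
Decay rate: λ₁ = 0.8519π²/0.98² ≈ 8.755.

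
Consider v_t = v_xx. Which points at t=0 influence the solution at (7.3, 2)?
The entire real line. The heat equation has infinite propagation speed: any initial disturbance instantly affects all points (though exponentially small far away).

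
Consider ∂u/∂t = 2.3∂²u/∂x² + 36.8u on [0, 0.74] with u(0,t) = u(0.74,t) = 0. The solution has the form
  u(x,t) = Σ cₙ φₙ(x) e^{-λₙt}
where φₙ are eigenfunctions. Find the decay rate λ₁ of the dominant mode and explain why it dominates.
Eigenvalues: λₙ = 2.3n²π²/0.74² - 36.8.
First three modes:
  n=1: λ₁ = 2.3π²/0.74² - 36.8 ≈ 4.654
  n=2: λ₂ = 9.2π²/0.74² - 36.8 ≈ 129.015
  n=3: λ₃ = 20.7π²/0.74² - 36.8 ≈ 336.284
Since 2.3π²/0.74² ≈ 41.454 > 36.8, all λₙ > 0.
The n=1 mode decays slowest → dominates as t → ∞.
Asymptotic: u ~ c₁ sin(πx/0.74) e^{-λ₁t} with decay rate λ₁ ≈ 4.654.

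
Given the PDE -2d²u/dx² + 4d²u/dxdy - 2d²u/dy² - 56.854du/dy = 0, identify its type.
The second-order coefficients are A = -2, B = 4, C = -2. Since B² - 4AC = 0 = 0, this is a parabolic PDE.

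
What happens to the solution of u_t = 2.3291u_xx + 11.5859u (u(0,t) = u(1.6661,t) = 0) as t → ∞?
u grows unboundedly. Reaction dominates diffusion (r=11.5859 > κπ²/L²≈8.28); solution grows exponentially.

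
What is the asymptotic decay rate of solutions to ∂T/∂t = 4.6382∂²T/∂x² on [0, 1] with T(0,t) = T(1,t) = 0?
Eigenvalues: λₙ = 4.6382n²π².
First three modes:
  n=1: λ₁ = 4.6382π² ≈ 45.777
  n=2: λ₂ = 18.5528π² ≈ 183.109 (4× faster decay)
  n=3: λ₃ = 41.7438π² ≈ 411.995 (9× faster decay)
As t → ∞, higher modes decay exponentially faster. The n=1 mode dominates: T ~ c₁ sin(πx) e^{-λ₁t}.
Decay rate: λ₁ = 4.6382π² ≈ 45.777.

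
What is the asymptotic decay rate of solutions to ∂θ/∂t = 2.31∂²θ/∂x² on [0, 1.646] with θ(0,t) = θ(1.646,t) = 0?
Eigenvalues: λₙ = 2.31n²π²/1.646².
First three modes:
  n=1: λ₁ = 2.31π²/1.646² ≈ 8.415
  n=2: λ₂ = 9.24π²/1.646² ≈ 33.66 (4× faster decay)
  n=3: λ₃ = 20.79π²/1.646² ≈ 75.735 (9× faster decay)
As t → ∞, higher modes decay exponentially faster. The n=1 mode dominates: θ ~ c₁ sin(πx/1.646) e^{-λ₁t}.
Decay rate: λ₁ = 2.31π²/1.646² ≈ 8.415.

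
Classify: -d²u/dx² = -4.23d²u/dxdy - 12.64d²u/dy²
Rewriting in standard form: -d²u/dx² + 4.23d²u/dxdy + 12.64d²u/dy² = 0. Hyperbolic (discriminant = 68.4529).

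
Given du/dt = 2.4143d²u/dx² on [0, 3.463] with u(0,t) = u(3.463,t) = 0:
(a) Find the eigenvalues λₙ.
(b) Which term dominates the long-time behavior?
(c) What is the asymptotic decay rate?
Eigenvalues: λₙ = 2.4143n²π²/3.463².
First three modes:
  n=1: λ₁ = 2.4143π²/3.463² ≈ 1.987
  n=2: λ₂ = 9.6572π²/3.463² ≈ 7.948 (4× faster decay)
  n=3: λ₃ = 21.7287π²/3.463² ≈ 17.883 (9× faster decay)
As t → ∞, higher modes decay exponentially faster. The n=1 mode dominates: u ~ c₁ sin(πx/3.463) e^{-λ₁t}.
Decay rate: λ₁ = 2.4143π²/3.463² ≈ 1.987.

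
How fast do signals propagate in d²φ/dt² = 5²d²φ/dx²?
Speed = 5. Information travels along characteristics x = x₀ ± 5t.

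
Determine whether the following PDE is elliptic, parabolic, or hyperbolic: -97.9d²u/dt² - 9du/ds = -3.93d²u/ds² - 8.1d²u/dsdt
Rewriting in standard form: 3.93d²u/ds² + 8.1d²u/dsdt - 97.9d²u/dt² - 9du/ds = 0. Coefficients: A = 3.93, B = 8.1, C = -97.9. B² - 4AC = 1604.598, which is positive, so the equation is hyperbolic.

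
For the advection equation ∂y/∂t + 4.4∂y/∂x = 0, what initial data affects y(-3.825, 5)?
A single point: x = -25.825. The characteristic through (-3.825, 5) is x - 4.4t = const, so x = -3.825 - 4.4·5 = -25.825.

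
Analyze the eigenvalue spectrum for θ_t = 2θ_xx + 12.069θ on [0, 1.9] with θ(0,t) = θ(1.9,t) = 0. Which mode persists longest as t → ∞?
Eigenvalues: λₙ = 2n²π²/1.9² - 12.069.
First three modes:
  n=1: λ₁ = 2π²/1.9² - 12.069 ≈ -6.601
  n=2: λ₂ = 8π²/1.9² - 12.069 ≈ 9.803
  n=3: λ₃ = 18π²/1.9² - 12.069 ≈ 37.142
Since 2π²/1.9² ≈ 5.468 < 12.069, λ₁ < 0.
The n=1 mode grows fastest (−λₙ is largest for n=1) → dominates.
Asymptotic: θ ~ c₁ sin(πx/1.9) e^{6.601t} (exponential growth at rate −λ₁ ≈ 6.601).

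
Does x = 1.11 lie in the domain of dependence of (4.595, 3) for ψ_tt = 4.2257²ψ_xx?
Yes. The domain of dependence is [-8.0821, 17.2721], and 1.11 ∈ [-8.0821, 17.2721].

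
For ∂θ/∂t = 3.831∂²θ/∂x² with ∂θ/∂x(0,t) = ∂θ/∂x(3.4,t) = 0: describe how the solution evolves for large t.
θ → constant (steady state). Heat is conserved (no flux at boundaries); solution approaches the spatial average.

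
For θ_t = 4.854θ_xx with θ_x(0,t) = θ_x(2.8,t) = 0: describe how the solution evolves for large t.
θ → constant (steady state). Heat is conserved (no flux at boundaries); solution approaches the spatial average.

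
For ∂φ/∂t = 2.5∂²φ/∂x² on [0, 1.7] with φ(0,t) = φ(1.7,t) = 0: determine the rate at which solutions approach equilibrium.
Eigenvalues: λₙ = 2.5n²π²/1.7².
First three modes:
  n=1: λ₁ = 2.5π²/1.7² ≈ 8.538
  n=2: λ₂ = 10π²/1.7² ≈ 34.151 (4× faster decay)
  n=3: λ₃ = 22.5π²/1.7² ≈ 76.839 (9× faster decay)
As t → ∞, higher modes decay exponentially faster. The n=1 mode dominates: φ ~ c₁ sin(πx/1.7) e^{-λ₁t}.
Decay rate: λ₁ = 2.5π²/1.7² ≈ 8.538.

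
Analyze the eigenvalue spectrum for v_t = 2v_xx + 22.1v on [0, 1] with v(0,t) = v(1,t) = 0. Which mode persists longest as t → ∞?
Eigenvalues: λₙ = 2n²π²/1² - 22.1.
First three modes:
  n=1: λ₁ = 2π² - 22.1 ≈ -2.361
  n=2: λ₂ = 8π² - 22.1 ≈ 56.857
  n=3: λ₃ = 18π² - 22.1 ≈ 155.553
Since 2π² ≈ 19.739 < 22.1, λ₁ < 0.
The n=1 mode grows fastest (−λₙ is largest for n=1) → dominates.
Asymptotic: v ~ c₁ sin(πx/1) e^{2.361t} (exponential growth at rate −λ₁ ≈ 2.361).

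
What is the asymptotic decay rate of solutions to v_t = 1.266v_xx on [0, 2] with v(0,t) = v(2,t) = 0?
Eigenvalues: λₙ = 1.266n²π²/2².
First three modes:
  n=1: λ₁ = 1.266π²/2² ≈ 3.124
  n=2: λ₂ = 5.064π²/2² ≈ 12.495 (4× faster decay)
  n=3: λ₃ = 11.394π²/2² ≈ 28.114 (9× faster decay)
As t → ∞, higher modes decay exponentially faster. The n=1 mode dominates: v ~ c₁ sin(πx/2) e^{-λ₁t}.
Decay rate: λ₁ = 1.266π²/2² ≈ 3.124.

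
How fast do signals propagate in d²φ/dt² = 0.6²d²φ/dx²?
Speed = 0.6. Information travels along characteristics x = x₀ ± 0.6t.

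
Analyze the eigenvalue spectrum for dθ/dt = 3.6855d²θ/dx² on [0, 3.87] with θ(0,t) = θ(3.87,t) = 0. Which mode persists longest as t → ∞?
Eigenvalues: λₙ = 3.6855n²π²/3.87².
First three modes:
  n=1: λ₁ = 3.6855π²/3.87² ≈ 2.429
  n=2: λ₂ = 14.742π²/3.87² ≈ 9.715 (4× faster decay)
  n=3: λ₃ = 33.1695π²/3.87² ≈ 21.858 (9× faster decay)
As t → ∞, higher modes decay exponentially faster. The n=1 mode dominates: θ ~ c₁ sin(πx/3.87) e^{-λ₁t}.
Decay rate: λ₁ = 3.6855π²/3.87² ≈ 2.429.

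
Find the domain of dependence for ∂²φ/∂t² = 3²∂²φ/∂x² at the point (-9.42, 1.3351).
Domain of dependence: [-13.4253, -5.4147]. Signals travel at speed 3, so data within |x - -9.42| ≤ 3·1.3351 = 4.0053 can reach the point.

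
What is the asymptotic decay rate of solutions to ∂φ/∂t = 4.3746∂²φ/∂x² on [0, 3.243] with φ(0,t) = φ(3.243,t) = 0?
Eigenvalues: λₙ = 4.3746n²π²/3.243².
First three modes:
  n=1: λ₁ = 4.3746π²/3.243² ≈ 4.105
  n=2: λ₂ = 17.4984π²/3.243² ≈ 16.421 (4× faster decay)
  n=3: λ₃ = 39.3714π²/3.243² ≈ 36.948 (9× faster decay)
As t → ∞, higher modes decay exponentially faster. The n=1 mode dominates: φ ~ c₁ sin(πx/3.243) e^{-λ₁t}.
Decay rate: λ₁ = 4.3746π²/3.243² ≈ 4.105.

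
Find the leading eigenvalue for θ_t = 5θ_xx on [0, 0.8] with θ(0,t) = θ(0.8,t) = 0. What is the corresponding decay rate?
Eigenvalues: λₙ = 5n²π²/0.8².
First three modes:
  n=1: λ₁ = 5π²/0.8² ≈ 77.106
  n=2: λ₂ = 20π²/0.8² ≈ 308.425 (4× faster decay)
  n=3: λ₃ = 45π²/0.8² ≈ 693.957 (9× faster decay)
As t → ∞, higher modes decay exponentially faster. The n=1 mode dominates: θ ~ c₁ sin(πx/0.8) e^{-λ₁t}.
Decay rate: λ₁ = 5π²/0.8² ≈ 77.106.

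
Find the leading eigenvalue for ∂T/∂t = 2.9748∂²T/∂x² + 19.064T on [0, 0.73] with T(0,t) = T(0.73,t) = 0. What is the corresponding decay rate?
Eigenvalues: λₙ = 2.9748n²π²/0.73² - 19.064.
First three modes:
  n=1: λ₁ = 2.9748π²/0.73² - 19.064 ≈ 36.031
  n=2: λ₂ = 11.8992π²/0.73² - 19.064 ≈ 201.316
  n=3: λ₃ = 26.7732π²/0.73² - 19.064 ≈ 476.791
Since 2.9748π²/0.73² ≈ 55.095 > 19.064, all λₙ > 0.
The n=1 mode decays slowest → dominates as t → ∞.
Asymptotic: T ~ c₁ sin(πx/0.73) e^{-λ₁t} with decay rate λ₁ ≈ 36.031.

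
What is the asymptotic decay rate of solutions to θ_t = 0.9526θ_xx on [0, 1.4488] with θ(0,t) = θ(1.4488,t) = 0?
Eigenvalues: λₙ = 0.9526n²π²/1.4488².
First three modes:
  n=1: λ₁ = 0.9526π²/1.4488² ≈ 4.479
  n=2: λ₂ = 3.8104π²/1.4488² ≈ 17.917 (4× faster decay)
  n=3: λ₃ = 8.5734π²/1.4488² ≈ 40.312 (9× faster decay)
As t → ∞, higher modes decay exponentially faster. The n=1 mode dominates: θ ~ c₁ sin(πx/1.4488) e^{-λ₁t}.
Decay rate: λ₁ = 0.9526π²/1.4488² ≈ 4.479.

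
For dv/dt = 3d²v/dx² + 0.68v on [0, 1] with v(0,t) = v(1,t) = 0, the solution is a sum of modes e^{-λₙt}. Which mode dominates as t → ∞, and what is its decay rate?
Eigenvalues: λₙ = 3n²π²/1² - 0.68.
First three modes:
  n=1: λ₁ = 3π² - 0.68 ≈ 28.929
  n=2: λ₂ = 12π² - 0.68 ≈ 117.755
  n=3: λ₃ = 27π² - 0.68 ≈ 265.799
Since 3π² ≈ 29.609 > 0.68, all λₙ > 0.
The n=1 mode decays slowest → dominates as t → ∞.
Asymptotic: v ~ c₁ sin(πx/1) e^{-λ₁t} with decay rate λ₁ ≈ 28.929.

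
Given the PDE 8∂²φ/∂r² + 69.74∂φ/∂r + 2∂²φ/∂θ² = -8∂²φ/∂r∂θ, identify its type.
Rewriting in standard form: 8∂²φ/∂r² + 8∂²φ/∂r∂θ + 2∂²φ/∂θ² + 69.74∂φ/∂r = 0. The second-order coefficients are A = 8, B = 8, C = 2. Since B² - 4AC = 0 = 0, this is a parabolic PDE.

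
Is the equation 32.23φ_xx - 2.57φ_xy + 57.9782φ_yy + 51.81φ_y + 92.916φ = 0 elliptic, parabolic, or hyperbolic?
Computing B² - 4AC with A = 32.23, B = -2.57, C = 57.9782: discriminant = -7467.944644 (negative). Answer: elliptic.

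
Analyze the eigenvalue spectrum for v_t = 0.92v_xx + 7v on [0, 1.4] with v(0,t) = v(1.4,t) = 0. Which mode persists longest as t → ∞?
Eigenvalues: λₙ = 0.92n²π²/1.4² - 7.
First three modes:
  n=1: λ₁ = 0.92π²/1.4² - 7 ≈ -2.367
  n=2: λ₂ = 3.68π²/1.4² - 7 ≈ 11.531
  n=3: λ₃ = 8.28π²/1.4² - 7 ≈ 34.694
Since 0.92π²/1.4² ≈ 4.633 < 7, λ₁ < 0.
The n=1 mode grows fastest (−λₙ is largest for n=1) → dominates.
Asymptotic: v ~ c₁ sin(πx/1.4) e^{2.367t} (exponential growth at rate −λ₁ ≈ 2.367).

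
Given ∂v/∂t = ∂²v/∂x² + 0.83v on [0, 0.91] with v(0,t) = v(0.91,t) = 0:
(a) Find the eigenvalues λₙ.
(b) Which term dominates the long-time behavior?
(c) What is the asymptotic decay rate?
Eigenvalues: λₙ = n²π²/0.91² - 0.83.
First three modes:
  n=1: λ₁ = π²/0.91² - 0.83 ≈ 11.088
  n=2: λ₂ = 4π²/0.91² - 0.83 ≈ 46.843
  n=3: λ₃ = 9π²/0.91² - 0.83 ≈ 106.435
Since π²/0.91² ≈ 11.918 > 0.83, all λₙ > 0.
The n=1 mode decays slowest → dominates as t → ∞.
Asymptotic: v ~ c₁ sin(πx/0.91) e^{-λ₁t} with decay rate λ₁ ≈ 11.088.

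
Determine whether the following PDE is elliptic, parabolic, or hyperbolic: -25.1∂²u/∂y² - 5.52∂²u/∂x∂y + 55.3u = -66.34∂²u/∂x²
Rewriting in standard form: 66.34∂²u/∂x² - 5.52∂²u/∂x∂y - 25.1∂²u/∂y² + 55.3u = 0. Coefficients: A = 66.34, B = -5.52, C = -25.1. B² - 4AC = 6691.0064, which is positive, so the equation is hyperbolic.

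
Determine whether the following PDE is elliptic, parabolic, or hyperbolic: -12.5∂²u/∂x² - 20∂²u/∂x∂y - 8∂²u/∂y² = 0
Coefficients: A = -12.5, B = -20, C = -8. B² - 4AC = 0, which is zero, so the equation is parabolic.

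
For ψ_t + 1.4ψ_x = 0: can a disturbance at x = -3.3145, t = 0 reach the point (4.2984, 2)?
No. Only data at x = 1.4984 affects (4.2984, 2). Advection has one-way propagation along characteristics.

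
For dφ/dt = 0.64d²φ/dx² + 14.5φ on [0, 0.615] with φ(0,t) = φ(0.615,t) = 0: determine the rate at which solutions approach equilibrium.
Eigenvalues: λₙ = 0.64n²π²/0.615² - 14.5.
First three modes:
  n=1: λ₁ = 0.64π²/0.615² - 14.5 ≈ 2.201
  n=2: λ₂ = 2.56π²/0.615² - 14.5 ≈ 52.302
  n=3: λ₃ = 5.76π²/0.615² - 14.5 ≈ 135.805
Since 0.64π²/0.615² ≈ 16.701 > 14.5, all λₙ > 0.
The n=1 mode decays slowest → dominates as t → ∞.
Asymptotic: φ ~ c₁ sin(πx/0.615) e^{-λ₁t} with decay rate λ₁ ≈ 2.201.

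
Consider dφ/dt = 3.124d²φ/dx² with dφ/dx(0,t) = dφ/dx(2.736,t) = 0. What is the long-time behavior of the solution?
As t → ∞, φ → constant (steady state). Heat is conserved (no flux at boundaries); solution approaches the spatial average.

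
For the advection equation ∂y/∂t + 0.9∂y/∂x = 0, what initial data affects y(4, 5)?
A single point: x = -0.5. The characteristic through (4, 5) is x - 0.9t = const, so x = 4 - 0.9·5 = -0.5.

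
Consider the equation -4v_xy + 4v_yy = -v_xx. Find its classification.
Rewriting in standard form: v_xx - 4v_xy + 4v_yy = 0. Parabolic. (A = 1, B = -4, C = 4 gives B² - 4AC = 0.)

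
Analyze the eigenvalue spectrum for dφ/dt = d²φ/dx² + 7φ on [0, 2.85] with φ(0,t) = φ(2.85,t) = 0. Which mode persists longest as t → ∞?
Eigenvalues: λₙ = n²π²/2.85² - 7.
First three modes:
  n=1: λ₁ = π²/2.85² - 7 ≈ -5.785
  n=2: λ₂ = 4π²/2.85² - 7 ≈ -2.14
  n=3: λ₃ = 9π²/2.85² - 7 ≈ 3.936
Since π²/2.85² ≈ 1.215 < 7, λ₁ < 0.
The n=1 mode grows fastest (−λₙ is largest for n=1) → dominates.
Asymptotic: φ ~ c₁ sin(πx/2.85) e^{5.785t} (exponential growth at rate −λ₁ ≈ 5.785).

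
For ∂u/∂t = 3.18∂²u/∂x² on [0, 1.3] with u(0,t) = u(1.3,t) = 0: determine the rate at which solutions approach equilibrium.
Eigenvalues: λₙ = 3.18n²π²/1.3².
First three modes:
  n=1: λ₁ = 3.18π²/1.3² ≈ 18.571
  n=2: λ₂ = 12.72π²/1.3² ≈ 74.285 (4× faster decay)
  n=3: λ₃ = 28.62π²/1.3² ≈ 167.141 (9× faster decay)
As t → ∞, higher modes decay exponentially faster. The n=1 mode dominates: u ~ c₁ sin(πx/1.3) e^{-λ₁t}.
Decay rate: λ₁ = 3.18π²/1.3² ≈ 18.571.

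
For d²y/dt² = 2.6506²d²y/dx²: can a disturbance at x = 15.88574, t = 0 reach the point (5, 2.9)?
No. The domain of dependence is [-2.68674, 12.68674], and 15.88574 is outside this interval.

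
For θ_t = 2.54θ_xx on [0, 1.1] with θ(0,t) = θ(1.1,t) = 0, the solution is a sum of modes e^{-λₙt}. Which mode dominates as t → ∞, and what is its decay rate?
Eigenvalues: λₙ = 2.54n²π²/1.1².
First three modes:
  n=1: λ₁ = 2.54π²/1.1² ≈ 20.718
  n=2: λ₂ = 10.16π²/1.1² ≈ 82.872 (4× faster decay)
  n=3: λ₃ = 22.86π²/1.1² ≈ 186.462 (9× faster decay)
As t → ∞, higher modes decay exponentially faster. The n=1 mode dominates: θ ~ c₁ sin(πx/1.1) e^{-λ₁t}.
Decay rate: λ₁ = 2.54π²/1.1² ≈ 20.718.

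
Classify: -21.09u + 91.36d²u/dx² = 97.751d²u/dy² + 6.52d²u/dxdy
Rewriting in standard form: 91.36d²u/dx² - 6.52d²u/dxdy - 97.751d²u/dy² - 21.09u = 0. Hyperbolic (discriminant = 35764.63584).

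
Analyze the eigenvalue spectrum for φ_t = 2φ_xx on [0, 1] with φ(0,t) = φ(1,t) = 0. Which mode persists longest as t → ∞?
Eigenvalues: λₙ = 2n²π².
First three modes:
  n=1: λ₁ = 2π² ≈ 19.739
  n=2: λ₂ = 8π² ≈ 78.957 (4× faster decay)
  n=3: λ₃ = 18π² ≈ 177.653 (9× faster decay)
As t → ∞, higher modes decay exponentially faster. The n=1 mode dominates: φ ~ c₁ sin(πx) e^{-λ₁t}.
Decay rate: λ₁ = 2π² ≈ 19.739.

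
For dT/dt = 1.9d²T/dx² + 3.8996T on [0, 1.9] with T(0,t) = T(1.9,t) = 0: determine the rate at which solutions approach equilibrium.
Eigenvalues: λₙ = 1.9n²π²/1.9² - 3.8996.
First three modes:
  n=1: λ₁ = 1.9π²/1.9² - 3.8996 ≈ 1.295
  n=2: λ₂ = 7.6π²/1.9² - 3.8996 ≈ 16.879
  n=3: λ₃ = 17.1π²/1.9² - 3.8996 ≈ 42.851
Since 1.9π²/1.9² ≈ 5.195 > 3.8996, all λₙ > 0.
The n=1 mode decays slowest → dominates as t → ∞.
Asymptotic: T ~ c₁ sin(πx/1.9) e^{-λ₁t} with decay rate λ₁ ≈ 1.295.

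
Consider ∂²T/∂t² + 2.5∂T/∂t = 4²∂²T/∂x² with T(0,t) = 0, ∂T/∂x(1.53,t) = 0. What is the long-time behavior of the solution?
As t → ∞, T → 0. Damping (γ=2.5) dissipates energy; oscillations decay exponentially.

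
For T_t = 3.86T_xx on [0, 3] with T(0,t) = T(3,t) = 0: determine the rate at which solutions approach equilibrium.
Eigenvalues: λₙ = 3.86n²π²/3².
First three modes:
  n=1: λ₁ = 3.86π²/3² ≈ 4.233
  n=2: λ₂ = 15.44π²/3² ≈ 16.932 (4× faster decay)
  n=3: λ₃ = 34.74π²/3² ≈ 38.097 (9× faster decay)
As t → ∞, higher modes decay exponentially faster. The n=1 mode dominates: T ~ c₁ sin(πx/3) e^{-λ₁t}.
Decay rate: λ₁ = 3.86π²/3² ≈ 4.233.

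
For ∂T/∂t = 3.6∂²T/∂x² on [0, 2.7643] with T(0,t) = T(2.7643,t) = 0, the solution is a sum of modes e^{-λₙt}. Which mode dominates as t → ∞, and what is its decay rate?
Eigenvalues: λₙ = 3.6n²π²/2.7643².
First three modes:
  n=1: λ₁ = 3.6π²/2.7643² ≈ 4.65
  n=2: λ₂ = 14.4π²/2.7643² ≈ 18.599 (4× faster decay)
  n=3: λ₃ = 32.4π²/2.7643² ≈ 41.848 (9× faster decay)
As t → ∞, higher modes decay exponentially faster. The n=1 mode dominates: T ~ c₁ sin(πx/2.7643) e^{-λ₁t}.
Decay rate: λ₁ = 3.6π²/2.7643² ≈ 4.65.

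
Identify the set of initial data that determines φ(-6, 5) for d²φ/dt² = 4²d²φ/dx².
Domain of dependence: [-26, 14]. Signals travel at speed 4, so data within |x - -6| ≤ 4·5 = 20 can reach the point.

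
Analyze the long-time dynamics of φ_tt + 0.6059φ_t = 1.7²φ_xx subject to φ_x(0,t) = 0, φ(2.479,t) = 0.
Long-time behavior: φ → 0. Damping (γ=0.6059) dissipates energy; oscillations decay exponentially.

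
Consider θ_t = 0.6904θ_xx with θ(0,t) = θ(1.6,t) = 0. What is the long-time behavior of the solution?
As t → ∞, θ → 0. Heat diffuses out through both boundaries.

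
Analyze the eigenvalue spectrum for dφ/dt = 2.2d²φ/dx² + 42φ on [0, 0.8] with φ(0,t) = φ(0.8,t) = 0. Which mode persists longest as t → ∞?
Eigenvalues: λₙ = 2.2n²π²/0.8² - 42.
First three modes:
  n=1: λ₁ = 2.2π²/0.8² - 42 ≈ -8.073
  n=2: λ₂ = 8.8π²/0.8² - 42 ≈ 93.707
  n=3: λ₃ = 19.8π²/0.8² - 42 ≈ 263.341
Since 2.2π²/0.8² ≈ 33.927 < 42, λ₁ < 0.
The n=1 mode grows fastest (−λₙ is largest for n=1) → dominates.
Asymptotic: φ ~ c₁ sin(πx/0.8) e^{8.073t} (exponential growth at rate −λ₁ ≈ 8.073).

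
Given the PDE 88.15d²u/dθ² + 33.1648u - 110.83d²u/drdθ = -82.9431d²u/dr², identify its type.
Rewriting in standard form: 82.9431d²u/dr² - 110.83d²u/drdθ + 88.15d²u/dθ² + 33.1648u = 0. The second-order coefficients are A = 82.9431, B = -110.83, C = 88.15. Since B² - 4AC = -16962.44816 < 0, this is an elliptic PDE.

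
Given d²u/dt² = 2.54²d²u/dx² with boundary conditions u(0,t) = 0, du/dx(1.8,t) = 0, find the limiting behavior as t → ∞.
u oscillates (no decay). Energy is conserved; the solution oscillates indefinitely as standing waves.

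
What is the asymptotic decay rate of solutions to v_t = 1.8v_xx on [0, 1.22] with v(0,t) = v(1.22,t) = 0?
Eigenvalues: λₙ = 1.8n²π²/1.22².
First three modes:
  n=1: λ₁ = 1.8π²/1.22² ≈ 11.936
  n=2: λ₂ = 7.2π²/1.22² ≈ 47.743 (4× faster decay)
  n=3: λ₃ = 16.2π²/1.22² ≈ 107.422 (9× faster decay)
As t → ∞, higher modes decay exponentially faster. The n=1 mode dominates: v ~ c₁ sin(πx/1.22) e^{-λ₁t}.
Decay rate: λ₁ = 1.8π²/1.22² ≈ 11.936.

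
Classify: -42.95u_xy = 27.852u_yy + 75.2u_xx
Rewriting in standard form: -75.2u_xx - 42.95u_xy - 27.852u_yy = 0. Elliptic (discriminant = -6533.1791).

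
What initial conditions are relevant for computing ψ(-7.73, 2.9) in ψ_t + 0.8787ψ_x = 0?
A single point: x = -10.27823. The characteristic through (-7.73, 2.9) is x - 0.8787t = const, so x = -7.73 - 0.8787·2.9 = -10.27823.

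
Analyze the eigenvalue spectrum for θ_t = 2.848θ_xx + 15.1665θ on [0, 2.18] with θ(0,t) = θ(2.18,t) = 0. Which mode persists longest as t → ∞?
Eigenvalues: λₙ = 2.848n²π²/2.18² - 15.1665.
First three modes:
  n=1: λ₁ = 2.848π²/2.18² - 15.1665 ≈ -9.252
  n=2: λ₂ = 11.392π²/2.18² - 15.1665 ≈ 8.492
  n=3: λ₃ = 25.632π²/2.18² - 15.1665 ≈ 38.065
Since 2.848π²/2.18² ≈ 5.915 < 15.1665, λ₁ < 0.
The n=1 mode grows fastest (−λₙ is largest for n=1) → dominates.
Asymptotic: θ ~ c₁ sin(πx/2.18) e^{9.252t} (exponential growth at rate −λ₁ ≈ 9.252).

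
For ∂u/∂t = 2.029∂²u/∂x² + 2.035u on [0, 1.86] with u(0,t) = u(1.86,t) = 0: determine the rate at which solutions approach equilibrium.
Eigenvalues: λₙ = 2.029n²π²/1.86² - 2.035.
First three modes:
  n=1: λ₁ = 2.029π²/1.86² - 2.035 ≈ 3.753
  n=2: λ₂ = 8.116π²/1.86² - 2.035 ≈ 21.118
  n=3: λ₃ = 18.261π²/1.86² - 2.035 ≈ 50.06
Since 2.029π²/1.86² ≈ 5.788 > 2.035, all λₙ > 0.
The n=1 mode decays slowest → dominates as t → ∞.
Asymptotic: u ~ c₁ sin(πx/1.86) e^{-λ₁t} with decay rate λ₁ ≈ 3.753.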